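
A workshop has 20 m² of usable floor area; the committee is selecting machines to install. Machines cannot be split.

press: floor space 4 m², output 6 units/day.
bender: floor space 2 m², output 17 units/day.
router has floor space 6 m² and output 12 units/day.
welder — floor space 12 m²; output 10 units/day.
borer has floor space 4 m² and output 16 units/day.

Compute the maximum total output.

51

Treat it as a binary knapsack problem.
Allowing fractional choices, the relaxed optimum would be about 54.3, but machines are indivisible.
bender + router + borer: floor space 2 + 6 + 4 = 12 ≤ 20, output 17 + 12 + 16 = 45.
press + bender + router + borer: floor space 4 + 2 + 6 + 4 = 16 ≤ 20, output 6 + 17 + 12 + 16 = 51.
Best is press, bender, router, and borer with total output 51.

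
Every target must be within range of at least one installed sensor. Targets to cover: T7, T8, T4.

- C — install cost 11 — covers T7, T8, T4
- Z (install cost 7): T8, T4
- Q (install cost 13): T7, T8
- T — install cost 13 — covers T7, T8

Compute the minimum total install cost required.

The greedy cost-per-new-target heuristic would pick Z and C for 18, but a cheaper cover exists.
C alone covers T7, T8, T4 — every target.
Total install cost: 11.
No cover costs less than 11.

11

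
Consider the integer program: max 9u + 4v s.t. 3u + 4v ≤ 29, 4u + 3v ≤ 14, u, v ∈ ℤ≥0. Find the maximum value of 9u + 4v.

(u,v)=(3,0): 3·3+4·0=9≤29, 4·3+3·0=12≤14, objective 27.
(u,v)=(2,1): 3·2+4·1=10≤29, 4·2+3·1=11≤14, objective 22.
No feasible integer point exceeds 27.

27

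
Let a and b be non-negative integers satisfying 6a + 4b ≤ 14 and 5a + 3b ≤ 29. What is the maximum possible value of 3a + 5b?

The continuous relaxation peaks at (0, 3.5) with value 17.50; rounding to a feasible lattice point costs some objective.
(a,b)=(0,3): 6·0+4·3=12≤14, 5·0+3·3=9≤29, objective 15.
(a,b)=(1,2): 6·1+4·2=14≤14, 5·1+3·2=11≤29, objective 13.
(a,b)=(0,2): 6·0+4·2=8≤14, 5·0+3·2=6≤29, objective 10.
No feasible integer point exceeds 15.

15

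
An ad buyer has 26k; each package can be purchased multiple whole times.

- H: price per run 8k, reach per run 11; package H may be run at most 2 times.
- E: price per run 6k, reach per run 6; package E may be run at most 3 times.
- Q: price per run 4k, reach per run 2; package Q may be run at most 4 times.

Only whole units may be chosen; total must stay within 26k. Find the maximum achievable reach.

30

2×H, 1×E, and 1×Q: price 26 ≤ 26, reach 2·11 + 1·6 + 1·2 = 30.
1×H and 3×E: price 26 ≤ 26, reach 1·11 + 3·6 = 29.
Best is 30.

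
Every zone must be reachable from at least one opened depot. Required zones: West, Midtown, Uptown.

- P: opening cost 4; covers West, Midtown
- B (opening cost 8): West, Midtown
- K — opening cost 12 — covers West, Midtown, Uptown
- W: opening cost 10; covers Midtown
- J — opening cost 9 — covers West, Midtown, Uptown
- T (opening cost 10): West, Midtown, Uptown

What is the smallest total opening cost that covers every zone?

J alone covers West, Midtown, Uptown — every zone.
Total opening cost: 9.

9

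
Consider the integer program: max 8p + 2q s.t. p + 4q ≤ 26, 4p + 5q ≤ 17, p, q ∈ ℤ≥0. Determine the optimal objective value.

(p,q)=(4,0) is feasible, giving 32.
(p,q)=(3,1) is feasible, giving 26.
(p,q)=(3,0) is feasible, giving 24.
The best lattice point is (4,0), giving 32.

32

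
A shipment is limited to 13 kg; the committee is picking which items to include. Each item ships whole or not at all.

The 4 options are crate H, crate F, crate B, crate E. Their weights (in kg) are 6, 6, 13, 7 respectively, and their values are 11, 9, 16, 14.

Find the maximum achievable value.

crate H + crate F: weight 6 + 6 = 12 ≤ 13, value 11 + 9 = 20.
crate F + crate E: weight 6 + 7 = 13 ≤ 13, value 9 + 14 = 23.
crate H + crate E: weight 6 + 7 = 13 ≤ 13, value 11 + 14 = 25.
Best is crate H and crate E with total value 25.

25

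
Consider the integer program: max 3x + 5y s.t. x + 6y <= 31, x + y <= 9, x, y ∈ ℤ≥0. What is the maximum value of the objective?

(x,y)=(5,4): 1·5+6·4=29≤31, 1·5+1·4=9≤9, objective 35.
(x,y)=(6,3): 1·6+6·3=24≤31, 1·6+1·3=9≤9, objective 33.
(x,y)=(4,4): 1·4+6·4=28≤31, 1·4+1·4=8≤9, objective 32.
No feasible integer point exceeds 35.

35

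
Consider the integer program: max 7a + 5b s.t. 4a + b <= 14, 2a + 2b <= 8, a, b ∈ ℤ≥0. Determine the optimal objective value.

(a,b)=(3,1): 4·3+1·1=13≤14, 2·3+2·1=8≤8, objective 26.
(a,b)=(2,2): 4·2+1·2=10≤14, 2·2+2·2=8≤8, objective 24.
No feasible integer point exceeds 26.

26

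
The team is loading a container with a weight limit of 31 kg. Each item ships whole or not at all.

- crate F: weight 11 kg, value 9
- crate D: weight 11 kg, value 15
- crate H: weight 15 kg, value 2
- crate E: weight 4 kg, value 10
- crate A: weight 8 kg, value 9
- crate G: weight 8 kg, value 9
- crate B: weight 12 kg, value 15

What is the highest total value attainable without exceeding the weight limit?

43

Allowing fractional choices, the relaxed optimum would be about 44.5, but items are indivisible.
crate D + crate E + crate B: weight 11 + 4 + 12 = 27 ≤ 31, value 15 + 10 + 15 = 40.
crate D + crate E + crate A + crate G: weight 11 + 4 + 8 + 8 = 31 ≤ 31, value 15 + 10 + 9 + 9 = 43.
crate D + crate A + crate B: weight 11 + 8 + 12 = 31 ≤ 31, value 15 + 9 + 15 = 39.
Best is crate D, crate E, crate A, and crate G with total value 43.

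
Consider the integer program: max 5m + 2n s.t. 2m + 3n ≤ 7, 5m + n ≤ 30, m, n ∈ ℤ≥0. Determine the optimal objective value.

Relaxing integrality, the LP optimum is 17.50 at (m,n) = (3.5, 0), which is not an integer point.
(m,n)=(3,0): 2·3+3·0=6≤7, 5·3+1·0=15≤30, objective 15.
(m,n)=(2,1): 2·2+3·1=7≤7, 5·2+1·1=11≤30, objective 12.
(m,n)=(2,0): 2·2+3·0=4≤7, 5·2+1·0=10≤30, objective 10.
The best lattice point is (3,0), giving 15.

15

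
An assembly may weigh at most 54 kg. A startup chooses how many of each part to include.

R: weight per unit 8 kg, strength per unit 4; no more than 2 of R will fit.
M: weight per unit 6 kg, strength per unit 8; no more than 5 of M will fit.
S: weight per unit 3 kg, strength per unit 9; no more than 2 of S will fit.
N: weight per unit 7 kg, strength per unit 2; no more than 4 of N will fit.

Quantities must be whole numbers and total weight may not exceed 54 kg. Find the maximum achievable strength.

This is a bounded integer knapsack.
S has the best ratio (9/3); taking only S gives at most 2×9 = 18 (stopped by the supply cap of 2).
Mixing does better — 2×R, 5×M, and 2×S: weight 52 ≤ 54, strength 2·4 + 5·8 + 2·9 = 66.

66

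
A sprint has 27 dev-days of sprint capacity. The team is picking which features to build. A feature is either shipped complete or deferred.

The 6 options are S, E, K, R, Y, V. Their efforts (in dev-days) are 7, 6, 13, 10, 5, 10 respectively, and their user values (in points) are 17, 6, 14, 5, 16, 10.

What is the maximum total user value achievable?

47

Take S, K, and Y: effort 7 + 13 + 5 = 25 ≤ 27, user value 17 + 14 + 16 = 47.
No other feasible combination does better.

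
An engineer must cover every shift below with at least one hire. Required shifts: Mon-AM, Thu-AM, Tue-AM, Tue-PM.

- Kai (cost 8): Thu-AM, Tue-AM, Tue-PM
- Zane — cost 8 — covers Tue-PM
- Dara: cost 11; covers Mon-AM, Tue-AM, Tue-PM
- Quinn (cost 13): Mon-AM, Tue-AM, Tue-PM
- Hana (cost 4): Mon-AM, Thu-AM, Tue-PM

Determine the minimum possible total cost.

This is an integer covering problem.
Choose Kai and Hana: together they cover Mon-AM, Thu-AM, Tue-AM, Tue-PM — every shift.
Total cost: 8 + 4 = 12.
No cover costs less than 12.

12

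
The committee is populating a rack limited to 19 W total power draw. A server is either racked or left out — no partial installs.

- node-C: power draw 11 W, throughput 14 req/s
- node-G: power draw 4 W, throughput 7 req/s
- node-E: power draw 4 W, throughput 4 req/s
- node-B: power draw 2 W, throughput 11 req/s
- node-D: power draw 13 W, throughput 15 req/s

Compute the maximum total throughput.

Treat it as a binary knapsack problem.
Allowing fractional choices, the relaxed optimum would be about 34.3, but servers are indivisible.
node-G + node-B + node-D: power draw 4 + 2 + 13 = 19 ≤ 19, throughput 7 + 11 + 15 = 33.
node-C + node-G + node-B: power draw 11 + 4 + 2 = 17 ≤ 19, throughput 14 + 7 + 11 = 32.
node-E + node-B + node-D: power draw 4 + 2 + 13 = 19 ≤ 19, throughput 4 + 11 + 15 = 30.
Best is node-G, node-B, and node-D with total throughput 33.

33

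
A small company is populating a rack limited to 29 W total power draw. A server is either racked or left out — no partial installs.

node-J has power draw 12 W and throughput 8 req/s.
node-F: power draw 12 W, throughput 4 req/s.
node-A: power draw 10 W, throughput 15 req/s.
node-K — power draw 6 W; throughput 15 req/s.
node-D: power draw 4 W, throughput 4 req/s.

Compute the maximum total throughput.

This is a 0-1 knapsack instance.
node-A + node-K + node-D: power draw 10 + 6 + 4 = 20 ≤ 29, throughput 15 + 15 + 4 = 34.
node-J + node-A + node-K: power draw 12 + 10 + 6 = 28 ≤ 29, throughput 8 + 15 + 15 = 38.
node-F + node-A + node-K: power draw 12 + 10 + 6 = 28 ≤ 29, throughput 4 + 15 + 15 = 34.
Best is node-J, node-A, and node-K with total throughput 38.

38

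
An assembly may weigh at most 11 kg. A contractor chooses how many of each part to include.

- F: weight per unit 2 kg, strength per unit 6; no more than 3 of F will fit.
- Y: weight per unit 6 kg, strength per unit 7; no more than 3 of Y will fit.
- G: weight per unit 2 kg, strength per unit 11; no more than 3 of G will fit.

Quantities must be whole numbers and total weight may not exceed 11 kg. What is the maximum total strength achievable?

45

3×F and 2×G: weight 10 ≤ 11, strength 3·6 + 2·11 = 40.
2×F and 3×G: weight 10 ≤ 11, strength 2·6 + 3·11 = 45.
Best is 45.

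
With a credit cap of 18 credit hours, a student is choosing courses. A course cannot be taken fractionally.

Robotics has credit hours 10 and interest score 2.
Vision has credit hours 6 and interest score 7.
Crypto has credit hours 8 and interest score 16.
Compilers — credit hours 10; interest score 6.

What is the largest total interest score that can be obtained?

Allowing fractional choices, the relaxed optimum would be about 25.4, but courses are indivisible.
Crypto + Compilers: credit hours 8 + 10 = 18 ≤ 18, interest score 16 + 6 = 22.
Vision + Crypto: credit hours 6 + 8 = 14 ≤ 18, interest score 7 + 16 = 23.
Robotics + Crypto: credit hours 10 + 8 = 18 ≤ 18, interest score 2 + 16 = 18.
Best is Vision and Crypto with total interest score 23.

23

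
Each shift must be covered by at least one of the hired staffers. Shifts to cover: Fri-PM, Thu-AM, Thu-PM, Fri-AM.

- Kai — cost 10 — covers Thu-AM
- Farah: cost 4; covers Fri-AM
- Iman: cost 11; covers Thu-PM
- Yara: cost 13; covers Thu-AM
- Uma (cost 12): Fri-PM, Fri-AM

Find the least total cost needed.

The greedy cost-per-new-shift heuristic would pick Farah, Kai, Iman, and Uma for 37, but a cheaper cover exists.
Choose Kai, Iman, and Uma: together they cover Fri-PM, Thu-AM, Thu-PM, Fri-AM — every shift.
Total cost: 10 + 11 + 12 = 33.
No cover costs less than 33.

33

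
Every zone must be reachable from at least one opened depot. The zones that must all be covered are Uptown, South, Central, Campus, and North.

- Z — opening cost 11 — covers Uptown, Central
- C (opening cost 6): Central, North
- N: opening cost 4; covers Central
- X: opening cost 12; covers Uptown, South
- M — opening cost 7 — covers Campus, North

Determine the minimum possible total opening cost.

This is an integer covering problem.
The greedy cost-per-new-zone heuristic would pick C, X, and M for 25, but a cheaper cover exists.
Choose N, X, and M: together they cover Uptown, South, Central, Campus, North — every zone.
Total opening cost: 4 + 12 + 7 = 23.
No cover costs less than 23.

23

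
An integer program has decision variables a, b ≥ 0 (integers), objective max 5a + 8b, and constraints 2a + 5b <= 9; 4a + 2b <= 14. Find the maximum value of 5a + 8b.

18

The continuous relaxation peaks at (3.25, 0.5) with value 20.25; rounding to a feasible lattice point costs some objective.
(a,b)=(2,1): 2·2+5·1=9≤9, 4·2+2·1=10≤14, objective 18.
(a,b)=(3,0): 2·3+5·0=6≤9, 4·3+2·0=12≤14, objective 15.
(a,b)=(1,1): 2·1+5·1=7≤9, 4·1+2·1=6≤14, objective 13.
(a,b)=(2,0): 2·2+5·0=4≤9, 4·2+2·0=8≤14, objective 10.
No feasible integer point exceeds 18.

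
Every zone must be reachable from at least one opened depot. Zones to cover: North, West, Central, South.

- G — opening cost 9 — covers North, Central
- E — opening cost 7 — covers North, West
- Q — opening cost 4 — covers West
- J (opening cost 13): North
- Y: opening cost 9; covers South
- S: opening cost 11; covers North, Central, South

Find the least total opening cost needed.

15

This is a weighted set-cover instance.
The greedy cost-per-new-zone heuristic would pick E and S for 18, but a cheaper cover exists.
Choose Q and S: together they cover North, West, Central, South — every zone.
Total opening cost: 4 + 11 = 15.
No cover costs less than 15.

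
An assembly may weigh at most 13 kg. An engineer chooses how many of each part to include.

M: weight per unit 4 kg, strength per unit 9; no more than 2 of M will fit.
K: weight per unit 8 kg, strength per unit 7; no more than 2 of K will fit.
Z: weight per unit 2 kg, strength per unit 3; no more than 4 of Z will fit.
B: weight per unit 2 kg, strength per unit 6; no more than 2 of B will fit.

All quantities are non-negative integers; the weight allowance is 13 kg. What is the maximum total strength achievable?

30

B has the best ratio (6/2); taking only B gives at most 2×6 = 12 (stopped by the supply cap of 2).
Mixing does better — 2×M and 2×B: weight 12 ≤ 13, strength 2·9 + 2·6 = 30.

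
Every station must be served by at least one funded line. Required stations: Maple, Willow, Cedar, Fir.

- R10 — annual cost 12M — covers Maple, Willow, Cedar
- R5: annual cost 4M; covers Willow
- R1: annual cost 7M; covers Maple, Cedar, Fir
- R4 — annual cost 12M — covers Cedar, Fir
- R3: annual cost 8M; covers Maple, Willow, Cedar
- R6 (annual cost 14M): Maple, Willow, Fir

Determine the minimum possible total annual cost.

11

Choose R5 and R1: together they cover Maple, Willow, Cedar, Fir — every station.
Total annual cost: 4 + 7 = 11.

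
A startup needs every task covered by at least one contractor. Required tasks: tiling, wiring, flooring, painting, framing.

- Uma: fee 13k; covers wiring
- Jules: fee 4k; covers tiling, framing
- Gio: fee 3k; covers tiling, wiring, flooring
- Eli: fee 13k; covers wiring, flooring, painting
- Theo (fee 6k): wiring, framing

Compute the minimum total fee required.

17

This is an integer covering problem.
The greedy cost-per-new-task heuristic would pick Gio, Jules, and Eli for 20, but a cheaper cover exists.
Choose Jules and Eli: together they cover tiling, wiring, flooring, painting, framing — every task.
Total fee: 4 + 13 = 17.
No cover costs less than 17.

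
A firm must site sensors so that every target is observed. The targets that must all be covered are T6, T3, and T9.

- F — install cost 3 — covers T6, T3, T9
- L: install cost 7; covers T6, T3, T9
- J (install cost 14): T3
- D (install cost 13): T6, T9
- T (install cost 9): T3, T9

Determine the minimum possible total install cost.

3

F alone covers T6, T3, T9 — every target.
Total install cost: 3.
No cover costs less than 3.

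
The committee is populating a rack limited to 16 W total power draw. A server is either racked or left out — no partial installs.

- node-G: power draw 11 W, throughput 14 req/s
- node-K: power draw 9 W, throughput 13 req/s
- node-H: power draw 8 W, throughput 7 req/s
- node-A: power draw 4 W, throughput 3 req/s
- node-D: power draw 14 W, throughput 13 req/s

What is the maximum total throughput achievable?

node-G: power draw 11 ≤ 16, throughput 14.
node-G + node-A: power draw 11 + 4 = 15 ≤ 16, throughput 14 + 3 = 17.
node-K + node-A: power draw 9 + 4 = 13 ≤ 16, throughput 13 + 3 = 16.
Best is node-G and node-A with total throughput 17.

17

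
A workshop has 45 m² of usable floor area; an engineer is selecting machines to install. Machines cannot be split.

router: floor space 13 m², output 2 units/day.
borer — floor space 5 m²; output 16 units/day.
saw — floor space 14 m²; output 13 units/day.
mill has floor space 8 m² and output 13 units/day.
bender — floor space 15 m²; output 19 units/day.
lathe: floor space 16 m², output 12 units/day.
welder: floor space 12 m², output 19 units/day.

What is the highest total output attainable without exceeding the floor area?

67

borer + saw + mill + welder: floor space 5 + 14 + 8 + 12 = 39 ≤ 45, output 16 + 13 + 13 + 19 = 61.
borer + saw + mill + bender: floor space 5 + 14 + 8 + 15 = 42 ≤ 45, output 16 + 13 + 13 + 19 = 61.
borer + mill + bender + welder: floor space 5 + 8 + 15 + 12 = 40 ≤ 45, output 16 + 13 + 19 + 19 = 67.
Best is borer, mill, bender, and welder with total output 67.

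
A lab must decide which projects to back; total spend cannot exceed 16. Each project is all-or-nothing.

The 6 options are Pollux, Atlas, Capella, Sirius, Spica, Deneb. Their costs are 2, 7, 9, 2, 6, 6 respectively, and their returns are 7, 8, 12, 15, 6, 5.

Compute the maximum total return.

Take Pollux, Capella, and Sirius: cost 2 + 9 + 2 = 13 ≤ 16, return 7 + 12 + 15 = 34.
No other feasible combination does better.

34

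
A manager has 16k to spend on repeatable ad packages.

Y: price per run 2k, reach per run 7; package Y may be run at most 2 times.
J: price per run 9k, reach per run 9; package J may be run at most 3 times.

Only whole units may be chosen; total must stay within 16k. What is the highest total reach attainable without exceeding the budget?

23

2×Y and 1×J: price 13 ≤ 16, reach 2·7 + 1·9 = 23.
1×Y and 1×J: price 11 ≤ 16, reach 1·7 + 1·9 = 16.
Best is 23.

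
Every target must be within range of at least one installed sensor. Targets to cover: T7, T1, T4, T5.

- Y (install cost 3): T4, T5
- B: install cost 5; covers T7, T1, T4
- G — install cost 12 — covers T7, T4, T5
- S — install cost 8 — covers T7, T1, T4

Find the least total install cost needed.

Choose Y and B: together they cover T7, T1, T4, T5 — every target.
Total install cost: 3 + 5 = 8.
No cover costs less than 8.

8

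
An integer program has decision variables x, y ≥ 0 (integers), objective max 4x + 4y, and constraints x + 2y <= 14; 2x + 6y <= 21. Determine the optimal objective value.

(x,y)=(10,0) is feasible, giving 40.
(x,y)=(9,0) is feasible, giving 36.
Maximum is 40 at (x,y)=(10,0).

40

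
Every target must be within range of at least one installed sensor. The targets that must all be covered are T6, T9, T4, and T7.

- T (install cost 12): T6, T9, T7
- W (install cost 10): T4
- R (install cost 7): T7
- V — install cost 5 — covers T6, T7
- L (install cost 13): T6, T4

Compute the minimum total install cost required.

22

The greedy cost-per-new-target heuristic would pick V, W, and T for 27, but a cheaper cover exists.
Choose T and W: together they cover T6, T9, T4, T7 — every target.
Total install cost: 12 + 10 = 22.
No cover costs less than 22.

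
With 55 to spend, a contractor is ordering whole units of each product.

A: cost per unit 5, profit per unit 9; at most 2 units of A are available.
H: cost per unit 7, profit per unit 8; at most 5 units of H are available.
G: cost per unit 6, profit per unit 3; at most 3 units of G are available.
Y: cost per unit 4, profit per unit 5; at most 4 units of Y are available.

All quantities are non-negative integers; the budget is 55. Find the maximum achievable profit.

70

2×A, 5×H, and 2×Y: cost 53 ≤ 55, profit 2·9 + 5·8 + 2·5 = 68.
2×A, 4×H, and 4×Y: cost 54 ≤ 55, profit 2·9 + 4·8 + 4·5 = 70.
Best is 70.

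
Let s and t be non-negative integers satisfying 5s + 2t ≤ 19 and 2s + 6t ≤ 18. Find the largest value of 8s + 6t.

(s,t)=(3,2): 5·3+2·2=19≤19, 2·3+6·2=18≤18, objective 36.
(s,t)=(3,1): 5·3+2·1=17≤19, 2·3+6·1=12≤18, objective 30.
(s,t)=(2,2): 5·2+2·2=14≤19, 2·2+6·2=16≤18, objective 28.
No feasible integer point exceeds 36.

36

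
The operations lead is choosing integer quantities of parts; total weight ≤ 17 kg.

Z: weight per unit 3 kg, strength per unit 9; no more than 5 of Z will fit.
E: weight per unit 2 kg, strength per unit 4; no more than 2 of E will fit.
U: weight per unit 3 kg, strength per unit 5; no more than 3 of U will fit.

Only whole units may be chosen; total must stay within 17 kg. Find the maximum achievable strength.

Z has the best ratio (9/3); taking only Z gives at most 5×9 = 45 (stopped by the weight limit).
Mixing does better — 5×Z and 1×E: weight 17 ≤ 17, strength 5·9 + 1·4 = 49.

49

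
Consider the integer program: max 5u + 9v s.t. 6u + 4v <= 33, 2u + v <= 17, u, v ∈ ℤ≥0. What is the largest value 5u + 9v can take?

72

(u,v)=(0,8) is feasible, giving 72.
(u,v)=(0,7) is feasible, giving 63.
No feasible integer point exceeds 72.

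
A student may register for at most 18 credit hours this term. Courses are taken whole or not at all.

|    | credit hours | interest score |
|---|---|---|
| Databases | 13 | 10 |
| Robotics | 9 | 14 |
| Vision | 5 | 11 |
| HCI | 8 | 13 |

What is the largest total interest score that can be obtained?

Allowing fractional choices, the relaxed optimum would be about 31.8, but courses are indivisible.
Vision + HCI: credit hours 5 + 8 = 13 ≤ 18, interest score 11 + 13 = 24.
Robotics + HCI: credit hours 9 + 8 = 17 ≤ 18, interest score 14 + 13 = 27.
Robotics + Vision: credit hours 9 + 5 = 14 ≤ 18, interest score 14 + 11 = 25.
Best is Robotics and HCI with total interest score 27.

27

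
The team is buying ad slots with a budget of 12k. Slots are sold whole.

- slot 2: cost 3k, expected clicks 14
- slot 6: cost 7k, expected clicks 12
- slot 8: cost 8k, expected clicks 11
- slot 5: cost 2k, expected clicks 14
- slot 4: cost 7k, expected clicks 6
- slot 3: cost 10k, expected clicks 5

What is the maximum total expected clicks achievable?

slot 2 + slot 6 + slot 5: cost 3 + 7 + 2 = 12 ≤ 12, expected clicks 14 + 12 + 14 = 40.
slot 2 + slot 5 + slot 4: cost 3 + 2 + 7 = 12 ≤ 12, expected clicks 14 + 14 + 6 = 34.
slot 2 + slot 5: cost 3 + 2 = 5 ≤ 12, expected clicks 14 + 14 = 28.
Best is slot 2, slot 6, and slot 5 with total expected clicks 40.

40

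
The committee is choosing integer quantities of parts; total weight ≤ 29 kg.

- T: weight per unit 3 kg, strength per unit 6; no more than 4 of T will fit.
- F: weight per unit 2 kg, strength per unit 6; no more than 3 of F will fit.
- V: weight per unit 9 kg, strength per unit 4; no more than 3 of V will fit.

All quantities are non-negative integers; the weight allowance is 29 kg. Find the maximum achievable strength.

Take 4×T, 3×F, and 1×V: weight 27 ≤ 29, strength 4·6 + 3·6 + 1·4 = 46.
F has the best ratio (6/2) and is taken to its limit of 3; remaining capacity is filled optimally with the others.

46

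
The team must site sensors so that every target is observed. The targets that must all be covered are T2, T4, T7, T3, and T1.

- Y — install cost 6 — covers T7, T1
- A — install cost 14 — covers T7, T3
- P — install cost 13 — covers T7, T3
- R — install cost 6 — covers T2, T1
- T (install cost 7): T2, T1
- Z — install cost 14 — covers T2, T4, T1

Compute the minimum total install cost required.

27

The greedy cost-per-new-target heuristic would pick Y, R, P, and Z for 39, but a cheaper cover exists.
Choose P and Z: together they cover T2, T4, T7, T3, T1 — every target.
Total install cost: 13 + 14 = 27.
No cover costs less than 27.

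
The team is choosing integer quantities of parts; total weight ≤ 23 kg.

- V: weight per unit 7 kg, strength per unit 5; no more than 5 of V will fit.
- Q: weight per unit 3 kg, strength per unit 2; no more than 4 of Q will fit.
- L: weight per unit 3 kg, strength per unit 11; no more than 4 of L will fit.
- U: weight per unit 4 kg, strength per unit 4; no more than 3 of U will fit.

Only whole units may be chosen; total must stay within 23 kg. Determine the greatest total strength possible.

Take 1×Q, 4×L, and 2×U: weight 23 ≤ 23, strength 1·2 + 4·11 + 2·4 = 54.
L has the best ratio (11/3) and is taken to its limit of 4; remaining capacity is filled optimally with the others.

54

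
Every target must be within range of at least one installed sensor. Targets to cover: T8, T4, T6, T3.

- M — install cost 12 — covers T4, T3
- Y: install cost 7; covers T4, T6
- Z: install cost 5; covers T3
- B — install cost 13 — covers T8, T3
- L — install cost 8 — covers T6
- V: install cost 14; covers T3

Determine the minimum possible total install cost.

The greedy cost-per-new-target heuristic would pick Y, Z, and B for 25, but a cheaper cover exists.
Choose Y and B: together they cover T8, T4, T6, T3 — every target.
Total install cost: 7 + 13 = 20.
No cover costs less than 20.

20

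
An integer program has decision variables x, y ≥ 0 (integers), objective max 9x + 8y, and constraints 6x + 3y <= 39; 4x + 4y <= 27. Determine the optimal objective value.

(x,y)=(6,0): 6·6+3·0=36≤39, 4·6+4·0=24≤27, objective 54.
(x,y)=(5,1): 6·5+3·1=33≤39, 4·5+4·1=24≤27, objective 53.
(x,y)=(5,0): 6·5+3·0=30≤39, 4·5+4·0=20≤27, objective 45.
The best lattice point is (6,0), giving 54.

54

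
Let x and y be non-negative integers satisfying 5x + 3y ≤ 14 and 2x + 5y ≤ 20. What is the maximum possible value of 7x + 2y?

Relaxing integrality, the LP optimum is 19.60 at (x,y) = (2.8, 0), which is not an integer point.
(x,y)=(2,1): 5·2+3·1=13≤14, 2·2+5·1=9≤20, objective 16.
(x,y)=(2,0): 5·2+3·0=10≤14, 2·2+5·0=4≤20, objective 14.
(x,y)=(1,2): 5·1+3·2=11≤14, 2·1+5·2=12≤20, objective 11.
No feasible integer point exceeds 16.

16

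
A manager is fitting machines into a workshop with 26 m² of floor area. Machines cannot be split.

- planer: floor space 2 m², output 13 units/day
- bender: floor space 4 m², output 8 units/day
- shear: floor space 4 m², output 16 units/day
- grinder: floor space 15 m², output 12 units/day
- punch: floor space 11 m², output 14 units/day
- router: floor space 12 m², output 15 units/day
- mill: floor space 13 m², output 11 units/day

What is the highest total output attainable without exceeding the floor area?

Treat it as a binary knapsack problem.
Allowing fractional choices, the relaxed optimum would be about 57.2, but machines are indivisible.
planer + bender + shear + router: floor space 2 + 4 + 4 + 12 = 22 ≤ 26, output 13 + 8 + 16 + 15 = 52.
planer + bender + shear + punch: floor space 2 + 4 + 4 + 11 = 21 ≤ 26, output 13 + 8 + 16 + 14 = 51.
Best is planer, bender, shear, and router with total output 52.

52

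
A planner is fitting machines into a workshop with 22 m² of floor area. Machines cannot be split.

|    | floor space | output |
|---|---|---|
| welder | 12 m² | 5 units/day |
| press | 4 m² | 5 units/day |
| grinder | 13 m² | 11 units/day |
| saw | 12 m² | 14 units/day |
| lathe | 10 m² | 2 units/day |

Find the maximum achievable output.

19

Treat it as a binary knapsack problem.
Allowing fractional choices, the relaxed optimum would be about 24.1, but machines are indivisible.
press + grinder: floor space 4 + 13 = 17 ≤ 22, output 5 + 11 = 16.
press + saw: floor space 4 + 12 = 16 ≤ 22, output 5 + 14 = 19.
Best is press and saw with total output 19.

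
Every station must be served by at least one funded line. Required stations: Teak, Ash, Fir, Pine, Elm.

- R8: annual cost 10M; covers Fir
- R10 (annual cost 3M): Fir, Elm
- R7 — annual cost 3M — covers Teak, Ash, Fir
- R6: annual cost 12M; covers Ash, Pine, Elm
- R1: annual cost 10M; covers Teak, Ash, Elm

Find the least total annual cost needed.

The greedy cost-per-new-station heuristic would pick R7, R10, and R6 for 18, but a cheaper cover exists.
Choose R7 and R6: together they cover Teak, Ash, Fir, Pine, Elm — every station.
Total annual cost: 3 + 12 = 15.
No cover costs less than 15.

15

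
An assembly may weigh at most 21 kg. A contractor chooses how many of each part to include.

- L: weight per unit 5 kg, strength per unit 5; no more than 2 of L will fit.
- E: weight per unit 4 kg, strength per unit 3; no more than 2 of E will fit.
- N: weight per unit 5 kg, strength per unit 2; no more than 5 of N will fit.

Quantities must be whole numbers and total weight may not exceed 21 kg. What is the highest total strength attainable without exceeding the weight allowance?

2×L, 1×E, and 1×N: weight 19 ≤ 21, strength 2·5 + 1·3 + 1·2 = 15.
2×L and 2×E: weight 18 ≤ 21, strength 2·5 + 2·3 = 16.
Best is 16.

16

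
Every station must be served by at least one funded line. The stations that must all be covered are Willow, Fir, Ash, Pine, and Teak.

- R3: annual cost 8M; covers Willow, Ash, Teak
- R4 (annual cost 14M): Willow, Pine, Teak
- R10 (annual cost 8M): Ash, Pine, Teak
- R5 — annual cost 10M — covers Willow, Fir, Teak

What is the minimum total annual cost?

18

The greedy cost-per-new-station heuristic would pick R3, R10, and R5 for 26, but a cheaper cover exists.
Choose R10 and R5: together they cover Willow, Fir, Ash, Pine, Teak — every station.
Total annual cost: 8 + 10 = 18.
No cover costs less than 18.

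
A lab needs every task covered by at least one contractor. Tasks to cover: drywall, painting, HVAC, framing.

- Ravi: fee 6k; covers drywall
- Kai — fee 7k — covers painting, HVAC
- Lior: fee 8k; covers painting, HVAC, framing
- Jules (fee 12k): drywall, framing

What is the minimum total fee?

14

Choose Ravi and Lior: together they cover drywall, painting, HVAC, framing — every task.
Total fee: 6 + 8 = 14.
No cover costs less than 14.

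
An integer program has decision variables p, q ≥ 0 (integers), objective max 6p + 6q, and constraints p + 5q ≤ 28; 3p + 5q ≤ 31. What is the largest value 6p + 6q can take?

(p,q)=(10,0) is feasible, giving 60.
(p,q)=(9,0) is feasible, giving 54.
Maximum is 60 at (p,q)=(10,0).

60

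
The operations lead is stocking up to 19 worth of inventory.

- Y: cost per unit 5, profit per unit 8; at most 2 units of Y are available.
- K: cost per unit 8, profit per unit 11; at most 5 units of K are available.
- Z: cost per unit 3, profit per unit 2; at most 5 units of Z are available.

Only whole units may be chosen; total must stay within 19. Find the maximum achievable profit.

2×Y and 1×K: cost 18 ≤ 19, profit 2·8 + 1·11 = 27.
2×K and 1×Z: cost 19 ≤ 19, profit 2·11 + 1·2 = 24.
Best is 27.

27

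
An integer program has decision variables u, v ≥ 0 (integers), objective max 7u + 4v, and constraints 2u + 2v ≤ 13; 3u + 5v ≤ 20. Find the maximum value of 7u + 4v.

Relaxing integrality, the LP optimum is 45.50 at (u,v) = (6.5, 0), which is not an integer point.
(u,v)=(6,0): 2·6+2·0=12≤13, 3·6+5·0=18≤20, objective 42.
(u,v)=(5,1): 2·5+2·1=12≤13, 3·5+5·1=20≤20, objective 39.
The best lattice point is (6,0), giving 42.

42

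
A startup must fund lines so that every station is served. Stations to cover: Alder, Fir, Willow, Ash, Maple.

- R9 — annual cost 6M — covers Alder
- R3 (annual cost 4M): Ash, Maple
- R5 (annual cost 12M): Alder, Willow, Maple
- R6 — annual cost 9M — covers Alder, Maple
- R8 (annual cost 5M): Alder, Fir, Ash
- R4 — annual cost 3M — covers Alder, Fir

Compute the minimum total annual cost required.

17

The greedy cost-per-new-station heuristic would pick R4, R3, and R5 for 19, but a cheaper cover exists.
Choose R5 and R8: together they cover Alder, Fir, Willow, Ash, Maple — every station.
Total annual cost: 12 + 5 = 17.
No cover costs less than 17.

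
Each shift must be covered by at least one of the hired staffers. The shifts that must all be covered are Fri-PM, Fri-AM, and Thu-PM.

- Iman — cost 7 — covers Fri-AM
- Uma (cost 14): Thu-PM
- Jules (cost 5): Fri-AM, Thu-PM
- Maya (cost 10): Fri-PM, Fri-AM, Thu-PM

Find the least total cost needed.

10

This is a weighted set-cover instance.
Maya alone covers Fri-PM, Fri-AM, Thu-PM — every shift.
Total cost: 10.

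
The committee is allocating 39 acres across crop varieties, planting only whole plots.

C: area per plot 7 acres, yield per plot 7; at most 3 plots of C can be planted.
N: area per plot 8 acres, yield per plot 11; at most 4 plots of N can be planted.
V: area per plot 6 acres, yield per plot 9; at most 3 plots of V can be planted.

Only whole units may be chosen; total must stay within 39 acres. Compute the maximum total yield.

V has the best ratio (9/6); taking only V gives at most 3×9 = 27 (stopped by the supply cap of 3).
Mixing does better — 4×N and 1×V: area 38 ≤ 39, yield 4·11 + 1·9 = 53.

53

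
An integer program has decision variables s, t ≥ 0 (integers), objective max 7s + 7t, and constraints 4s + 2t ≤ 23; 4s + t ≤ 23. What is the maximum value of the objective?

(s,t)=(0,11): 4·0+2·11=22≤23, 4·0+1·11=11≤23, objective 77.
(s,t)=(0,10): 4·0+2·10=20≤23, 4·0+1·10=10≤23, objective 70.
The best lattice point is (0,11), giving 77.

77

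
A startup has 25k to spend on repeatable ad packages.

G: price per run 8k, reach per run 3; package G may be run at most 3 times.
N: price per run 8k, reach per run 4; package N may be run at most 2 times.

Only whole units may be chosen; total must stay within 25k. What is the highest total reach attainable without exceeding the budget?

Take 1×G and 2×N: price 24 ≤ 25, reach 1·3 + 2·4 = 11.
N has the best ratio (4/8) and is taken to its limit of 2; remaining capacity is filled optimally with the others.

11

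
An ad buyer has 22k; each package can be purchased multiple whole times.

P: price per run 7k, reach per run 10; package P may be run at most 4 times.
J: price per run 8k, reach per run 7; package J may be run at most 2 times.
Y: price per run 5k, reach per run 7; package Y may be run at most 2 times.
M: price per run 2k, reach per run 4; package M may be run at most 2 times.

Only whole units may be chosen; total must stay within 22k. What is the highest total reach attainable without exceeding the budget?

2×P, 1×Y, and 1×M: price 21 ≤ 22, reach 2·10 + 1·7 + 1·4 = 31.
1×P, 2×Y, and 2×M: price 21 ≤ 22, reach 1·10 + 2·7 + 2·4 = 32.
Best is 32.

32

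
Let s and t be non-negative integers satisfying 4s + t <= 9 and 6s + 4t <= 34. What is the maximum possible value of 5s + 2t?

16

(s,t)=(0,8): 4·0+1·8=8≤9, 6·0+4·8=32≤34, objective 16.
(s,t)=(0,7): 4·0+1·7=7≤9, 6·0+4·7=28≤34, objective 14.
The best lattice point is (0,8), giving 16.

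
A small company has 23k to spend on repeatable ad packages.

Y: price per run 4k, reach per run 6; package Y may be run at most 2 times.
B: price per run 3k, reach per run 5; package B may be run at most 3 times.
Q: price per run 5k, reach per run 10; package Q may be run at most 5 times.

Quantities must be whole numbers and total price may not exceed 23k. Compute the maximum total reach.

45

This is a bounded integer knapsack.
Q has the best ratio (10/5); taking only Q gives at most 4×10 = 40 (stopped by the price limit).
Mixing does better — 1×B and 4×Q: price 23 ≤ 23, reach 1·5 + 4·10 = 45.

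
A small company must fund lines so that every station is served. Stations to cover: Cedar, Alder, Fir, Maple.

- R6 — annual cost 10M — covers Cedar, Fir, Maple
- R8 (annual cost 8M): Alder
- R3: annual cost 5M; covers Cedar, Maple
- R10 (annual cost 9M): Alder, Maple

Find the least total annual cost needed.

18

The greedy cost-per-new-station heuristic would pick R3, R8, and R6 for 23, but a cheaper cover exists.
Choose R6 and R8: together they cover Cedar, Alder, Fir, Maple — every station.
Total annual cost: 10 + 8 = 18.
No cover costs less than 18.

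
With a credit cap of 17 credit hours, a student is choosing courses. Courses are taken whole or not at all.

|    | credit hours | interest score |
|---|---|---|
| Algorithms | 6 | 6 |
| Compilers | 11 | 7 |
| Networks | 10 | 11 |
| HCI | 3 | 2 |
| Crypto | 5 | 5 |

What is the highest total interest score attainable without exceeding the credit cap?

17

Allowing fractional choices, the relaxed optimum would be about 18.0, but courses are indivisible.
Algorithms + Networks: credit hours 6 + 10 = 16 ≤ 17, interest score 6 + 11 = 17.
Networks + Crypto: credit hours 10 + 5 = 15 ≤ 17, interest score 11 + 5 = 16.
Best is Algorithms and Networks with total interest score 17.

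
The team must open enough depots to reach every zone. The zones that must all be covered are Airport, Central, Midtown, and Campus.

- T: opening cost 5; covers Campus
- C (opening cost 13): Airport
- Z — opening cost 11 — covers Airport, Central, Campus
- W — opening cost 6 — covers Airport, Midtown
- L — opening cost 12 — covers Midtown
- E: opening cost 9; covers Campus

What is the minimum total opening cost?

The greedy cost-per-new-zone heuristic would pick W, T, and Z for 22, but a cheaper cover exists.
Choose Z and W: together they cover Airport, Central, Midtown, Campus — every zone.
Total opening cost: 11 + 6 = 17.
No cover costs less than 17.

17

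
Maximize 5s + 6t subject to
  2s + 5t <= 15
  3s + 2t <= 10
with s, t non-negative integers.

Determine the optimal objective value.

The continuous relaxation peaks at (1.82, 2.27) with value 22.73; rounding to a feasible lattice point costs some objective.
(s,t)=(2,2): 2·2+5·2=14≤15, 3·2+2·2=10≤10, objective 22.
(s,t)=(0,3): 2·0+5·3=15≤15, 3·0+2·3=6≤10, objective 18.
(s,t)=(1,2): 2·1+5·2=12≤15, 3·1+2·2=7≤10, objective 17.
(s,t)=(2,1): 2·2+5·1=9≤15, 3·2+2·1=8≤10, objective 16.
Maximum is 22 at (s,t)=(2,2).

22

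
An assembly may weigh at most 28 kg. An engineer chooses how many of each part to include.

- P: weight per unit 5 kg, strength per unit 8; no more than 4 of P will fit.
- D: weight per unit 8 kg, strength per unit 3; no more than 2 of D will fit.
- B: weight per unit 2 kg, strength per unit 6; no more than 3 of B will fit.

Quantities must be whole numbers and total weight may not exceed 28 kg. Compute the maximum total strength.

Take 4×P and 3×B: weight 26 ≤ 28, strength 4·8 + 3·6 = 50.
B has the best ratio (6/2) and is taken to its limit of 3; remaining capacity is filled optimally with the others.

50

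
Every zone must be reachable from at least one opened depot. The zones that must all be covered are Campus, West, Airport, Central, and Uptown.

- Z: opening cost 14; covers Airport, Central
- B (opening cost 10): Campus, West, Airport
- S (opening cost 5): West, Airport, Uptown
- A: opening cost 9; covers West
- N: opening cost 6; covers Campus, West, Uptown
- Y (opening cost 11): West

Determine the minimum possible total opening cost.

The greedy cost-per-new-zone heuristic would pick S, N, and Z for 25, but a cheaper cover exists.
Choose Z and N: together they cover Campus, West, Airport, Central, Uptown — every zone.
Total opening cost: 14 + 6 = 20.
No cover costs less than 20.

20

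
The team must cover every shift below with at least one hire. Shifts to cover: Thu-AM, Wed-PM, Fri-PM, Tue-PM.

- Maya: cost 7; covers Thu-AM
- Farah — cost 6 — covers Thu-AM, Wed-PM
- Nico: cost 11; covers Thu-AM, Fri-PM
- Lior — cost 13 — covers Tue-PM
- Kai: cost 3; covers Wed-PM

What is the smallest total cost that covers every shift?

27

This is a weighted set-cover instance.
Choose Nico, Lior, and Kai: together they cover Thu-AM, Wed-PM, Fri-PM, Tue-PM — every shift.
Total cost: 11 + 13 + 3 = 27.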